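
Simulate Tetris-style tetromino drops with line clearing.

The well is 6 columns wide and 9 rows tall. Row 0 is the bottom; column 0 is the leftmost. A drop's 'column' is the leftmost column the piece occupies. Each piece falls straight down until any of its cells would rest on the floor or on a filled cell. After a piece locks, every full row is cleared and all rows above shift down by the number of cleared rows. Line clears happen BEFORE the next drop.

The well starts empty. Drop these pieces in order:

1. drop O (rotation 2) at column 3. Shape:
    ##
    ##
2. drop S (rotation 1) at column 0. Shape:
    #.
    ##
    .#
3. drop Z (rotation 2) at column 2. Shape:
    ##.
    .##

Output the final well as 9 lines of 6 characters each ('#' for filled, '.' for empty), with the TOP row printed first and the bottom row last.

Drop 1: O rot2 at col 3 lands with bottom-row=0; cleared 0 line(s) (total 0); column heights now [0 0 0 2 2 0], max=2
Drop 2: S rot1 at col 0 lands with bottom-row=0; cleared 0 line(s) (total 0); column heights now [3 2 0 2 2 0], max=3
Drop 3: Z rot2 at col 2 lands with bottom-row=2; cleared 0 line(s) (total 0); column heights now [3 2 4 4 3 0], max=4

Answer: ......
......
......
......
......
..##..
#..##.
##.##.
.#.##.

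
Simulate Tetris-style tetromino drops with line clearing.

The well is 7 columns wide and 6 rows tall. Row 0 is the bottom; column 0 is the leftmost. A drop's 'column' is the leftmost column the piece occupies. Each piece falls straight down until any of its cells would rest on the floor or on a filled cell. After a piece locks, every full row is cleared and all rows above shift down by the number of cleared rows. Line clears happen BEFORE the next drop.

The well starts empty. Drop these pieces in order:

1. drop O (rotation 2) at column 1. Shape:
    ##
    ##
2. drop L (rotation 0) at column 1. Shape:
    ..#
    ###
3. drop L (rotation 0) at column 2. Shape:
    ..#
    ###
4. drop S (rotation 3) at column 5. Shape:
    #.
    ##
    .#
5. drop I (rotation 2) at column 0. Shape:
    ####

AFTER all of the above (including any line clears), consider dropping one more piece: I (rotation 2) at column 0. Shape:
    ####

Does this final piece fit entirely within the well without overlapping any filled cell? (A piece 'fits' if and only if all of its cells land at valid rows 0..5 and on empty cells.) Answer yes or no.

Drop 1: O rot2 at col 1 lands with bottom-row=0; cleared 0 line(s) (total 0); column heights now [0 2 2 0 0 0 0], max=2
Drop 2: L rot0 at col 1 lands with bottom-row=2; cleared 0 line(s) (total 0); column heights now [0 3 3 4 0 0 0], max=4
Drop 3: L rot0 at col 2 lands with bottom-row=4; cleared 0 line(s) (total 0); column heights now [0 3 5 5 6 0 0], max=6
Drop 4: S rot3 at col 5 lands with bottom-row=0; cleared 0 line(s) (total 0); column heights now [0 3 5 5 6 3 2], max=6
Drop 5: I rot2 at col 0 lands with bottom-row=5; cleared 0 line(s) (total 0); column heights now [6 6 6 6 6 3 2], max=6
Test piece I rot2 at col 0 (width 4): heights before test = [6 6 6 6 6 3 2]; fits = False

Answer: no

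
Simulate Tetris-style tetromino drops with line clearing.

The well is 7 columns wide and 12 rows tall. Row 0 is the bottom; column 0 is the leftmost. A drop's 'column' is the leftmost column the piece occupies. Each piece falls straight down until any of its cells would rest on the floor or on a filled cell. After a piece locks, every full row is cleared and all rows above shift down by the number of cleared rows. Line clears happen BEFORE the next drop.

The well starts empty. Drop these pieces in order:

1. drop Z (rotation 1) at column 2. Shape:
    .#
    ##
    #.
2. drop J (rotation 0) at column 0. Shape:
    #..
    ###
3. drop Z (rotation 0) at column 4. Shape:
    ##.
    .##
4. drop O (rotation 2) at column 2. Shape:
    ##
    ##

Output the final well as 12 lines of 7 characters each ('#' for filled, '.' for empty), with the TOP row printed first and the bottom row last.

Answer: .......
.......
.......
.......
.......
.......
.......
..##...
#.##...
####...
..####.
..#..##

Derivation:
Drop 1: Z rot1 at col 2 lands with bottom-row=0; cleared 0 line(s) (total 0); column heights now [0 0 2 3 0 0 0], max=3
Drop 2: J rot0 at col 0 lands with bottom-row=2; cleared 0 line(s) (total 0); column heights now [4 3 3 3 0 0 0], max=4
Drop 3: Z rot0 at col 4 lands with bottom-row=0; cleared 0 line(s) (total 0); column heights now [4 3 3 3 2 2 1], max=4
Drop 4: O rot2 at col 2 lands with bottom-row=3; cleared 0 line(s) (total 0); column heights now [4 3 5 5 2 2 1], max=5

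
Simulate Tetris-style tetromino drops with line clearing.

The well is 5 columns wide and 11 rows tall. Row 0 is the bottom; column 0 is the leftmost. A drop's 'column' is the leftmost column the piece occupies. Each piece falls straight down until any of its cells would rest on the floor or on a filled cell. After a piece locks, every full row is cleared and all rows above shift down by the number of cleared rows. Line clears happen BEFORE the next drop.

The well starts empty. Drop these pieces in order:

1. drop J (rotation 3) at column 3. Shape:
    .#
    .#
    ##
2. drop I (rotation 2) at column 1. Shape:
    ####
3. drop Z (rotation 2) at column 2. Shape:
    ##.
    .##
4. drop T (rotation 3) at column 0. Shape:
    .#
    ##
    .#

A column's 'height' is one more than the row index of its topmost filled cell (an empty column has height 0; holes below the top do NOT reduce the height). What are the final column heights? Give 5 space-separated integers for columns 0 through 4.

Drop 1: J rot3 at col 3 lands with bottom-row=0; cleared 0 line(s) (total 0); column heights now [0 0 0 1 3], max=3
Drop 2: I rot2 at col 1 lands with bottom-row=3; cleared 0 line(s) (total 0); column heights now [0 4 4 4 4], max=4
Drop 3: Z rot2 at col 2 lands with bottom-row=4; cleared 0 line(s) (total 0); column heights now [0 4 6 6 5], max=6
Drop 4: T rot3 at col 0 lands with bottom-row=4; cleared 0 line(s) (total 0); column heights now [6 7 6 6 5], max=7

Answer: 6 7 6 6 5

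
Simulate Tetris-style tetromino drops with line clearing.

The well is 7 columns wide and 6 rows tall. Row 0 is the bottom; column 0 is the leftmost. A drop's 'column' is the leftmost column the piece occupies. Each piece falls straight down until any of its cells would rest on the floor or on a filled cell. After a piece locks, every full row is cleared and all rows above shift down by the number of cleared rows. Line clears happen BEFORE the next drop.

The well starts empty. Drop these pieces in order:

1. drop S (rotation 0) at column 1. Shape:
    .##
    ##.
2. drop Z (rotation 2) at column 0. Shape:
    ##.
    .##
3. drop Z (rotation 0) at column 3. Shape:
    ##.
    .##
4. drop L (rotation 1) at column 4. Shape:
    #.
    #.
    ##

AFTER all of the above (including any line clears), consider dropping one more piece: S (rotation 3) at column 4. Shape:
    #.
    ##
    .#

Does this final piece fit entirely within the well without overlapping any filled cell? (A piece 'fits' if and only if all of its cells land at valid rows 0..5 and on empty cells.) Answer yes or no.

Drop 1: S rot0 at col 1 lands with bottom-row=0; cleared 0 line(s) (total 0); column heights now [0 1 2 2 0 0 0], max=2
Drop 2: Z rot2 at col 0 lands with bottom-row=2; cleared 0 line(s) (total 0); column heights now [4 4 3 2 0 0 0], max=4
Drop 3: Z rot0 at col 3 lands with bottom-row=1; cleared 0 line(s) (total 0); column heights now [4 4 3 3 3 2 0], max=4
Drop 4: L rot1 at col 4 lands with bottom-row=3; cleared 0 line(s) (total 0); column heights now [4 4 3 3 6 4 0], max=6
Test piece S rot3 at col 4 (width 2): heights before test = [4 4 3 3 6 4 0]; fits = False

Answer: no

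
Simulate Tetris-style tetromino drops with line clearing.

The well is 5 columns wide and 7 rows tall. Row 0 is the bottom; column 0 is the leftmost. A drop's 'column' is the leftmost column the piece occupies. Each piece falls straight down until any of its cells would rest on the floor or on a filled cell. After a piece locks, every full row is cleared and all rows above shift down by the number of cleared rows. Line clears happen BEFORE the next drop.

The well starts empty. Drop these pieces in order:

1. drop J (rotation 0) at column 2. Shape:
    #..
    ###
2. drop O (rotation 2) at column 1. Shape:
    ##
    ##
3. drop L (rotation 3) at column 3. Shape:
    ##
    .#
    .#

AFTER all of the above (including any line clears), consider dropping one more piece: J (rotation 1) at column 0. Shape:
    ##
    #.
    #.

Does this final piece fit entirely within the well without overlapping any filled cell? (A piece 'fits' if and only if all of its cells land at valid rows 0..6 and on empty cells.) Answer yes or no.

Drop 1: J rot0 at col 2 lands with bottom-row=0; cleared 0 line(s) (total 0); column heights now [0 0 2 1 1], max=2
Drop 2: O rot2 at col 1 lands with bottom-row=2; cleared 0 line(s) (total 0); column heights now [0 4 4 1 1], max=4
Drop 3: L rot3 at col 3 lands with bottom-row=1; cleared 0 line(s) (total 0); column heights now [0 4 4 4 4], max=4
Test piece J rot1 at col 0 (width 2): heights before test = [0 4 4 4 4]; fits = True

Answer: yes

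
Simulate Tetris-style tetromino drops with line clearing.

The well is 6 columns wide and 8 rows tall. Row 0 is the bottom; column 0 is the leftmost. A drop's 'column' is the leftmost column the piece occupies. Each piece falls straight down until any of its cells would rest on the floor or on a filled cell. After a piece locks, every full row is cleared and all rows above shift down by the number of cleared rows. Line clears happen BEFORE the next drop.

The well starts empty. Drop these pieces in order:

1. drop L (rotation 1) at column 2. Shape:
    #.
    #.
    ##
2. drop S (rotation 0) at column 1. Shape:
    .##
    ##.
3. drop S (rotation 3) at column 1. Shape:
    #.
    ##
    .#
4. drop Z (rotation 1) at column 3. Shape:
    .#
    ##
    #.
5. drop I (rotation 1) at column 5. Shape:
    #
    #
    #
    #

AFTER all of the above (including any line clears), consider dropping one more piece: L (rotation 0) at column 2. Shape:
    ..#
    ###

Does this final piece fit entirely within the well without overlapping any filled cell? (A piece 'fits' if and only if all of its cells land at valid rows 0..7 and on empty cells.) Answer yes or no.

Answer: no

Derivation:
Drop 1: L rot1 at col 2 lands with bottom-row=0; cleared 0 line(s) (total 0); column heights now [0 0 3 1 0 0], max=3
Drop 2: S rot0 at col 1 lands with bottom-row=3; cleared 0 line(s) (total 0); column heights now [0 4 5 5 0 0], max=5
Drop 3: S rot3 at col 1 lands with bottom-row=5; cleared 0 line(s) (total 0); column heights now [0 8 7 5 0 0], max=8
Drop 4: Z rot1 at col 3 lands with bottom-row=5; cleared 0 line(s) (total 0); column heights now [0 8 7 7 8 0], max=8
Drop 5: I rot1 at col 5 lands with bottom-row=0; cleared 0 line(s) (total 0); column heights now [0 8 7 7 8 4], max=8
Test piece L rot0 at col 2 (width 3): heights before test = [0 8 7 7 8 4]; fits = False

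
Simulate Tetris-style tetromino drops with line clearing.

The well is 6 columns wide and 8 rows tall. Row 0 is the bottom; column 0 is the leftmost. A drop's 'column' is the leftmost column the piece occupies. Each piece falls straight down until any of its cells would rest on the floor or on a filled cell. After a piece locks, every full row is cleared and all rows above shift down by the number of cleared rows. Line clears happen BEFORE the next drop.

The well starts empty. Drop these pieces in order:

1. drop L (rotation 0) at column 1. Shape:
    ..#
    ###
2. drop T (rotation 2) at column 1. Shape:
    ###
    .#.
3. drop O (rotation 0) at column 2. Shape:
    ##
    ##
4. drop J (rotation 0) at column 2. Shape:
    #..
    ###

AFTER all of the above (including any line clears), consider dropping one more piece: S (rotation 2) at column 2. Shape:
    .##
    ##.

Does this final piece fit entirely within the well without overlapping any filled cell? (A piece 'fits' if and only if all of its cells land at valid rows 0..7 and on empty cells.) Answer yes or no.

Drop 1: L rot0 at col 1 lands with bottom-row=0; cleared 0 line(s) (total 0); column heights now [0 1 1 2 0 0], max=2
Drop 2: T rot2 at col 1 lands with bottom-row=1; cleared 0 line(s) (total 0); column heights now [0 3 3 3 0 0], max=3
Drop 3: O rot0 at col 2 lands with bottom-row=3; cleared 0 line(s) (total 0); column heights now [0 3 5 5 0 0], max=5
Drop 4: J rot0 at col 2 lands with bottom-row=5; cleared 0 line(s) (total 0); column heights now [0 3 7 6 6 0], max=7
Test piece S rot2 at col 2 (width 3): heights before test = [0 3 7 6 6 0]; fits = False

Answer: no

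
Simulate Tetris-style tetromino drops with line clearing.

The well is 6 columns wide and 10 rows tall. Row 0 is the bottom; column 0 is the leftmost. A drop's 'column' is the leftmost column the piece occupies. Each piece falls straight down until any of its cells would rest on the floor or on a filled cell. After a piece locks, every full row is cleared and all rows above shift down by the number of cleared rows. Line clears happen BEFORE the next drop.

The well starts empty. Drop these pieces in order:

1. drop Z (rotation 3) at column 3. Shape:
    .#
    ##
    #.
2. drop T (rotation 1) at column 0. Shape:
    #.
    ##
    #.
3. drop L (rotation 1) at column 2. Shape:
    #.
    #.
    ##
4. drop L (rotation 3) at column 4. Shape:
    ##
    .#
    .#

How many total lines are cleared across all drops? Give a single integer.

Drop 1: Z rot3 at col 3 lands with bottom-row=0; cleared 0 line(s) (total 0); column heights now [0 0 0 2 3 0], max=3
Drop 2: T rot1 at col 0 lands with bottom-row=0; cleared 0 line(s) (total 0); column heights now [3 2 0 2 3 0], max=3
Drop 3: L rot1 at col 2 lands with bottom-row=2; cleared 0 line(s) (total 0); column heights now [3 2 5 3 3 0], max=5
Drop 4: L rot3 at col 4 lands with bottom-row=1; cleared 0 line(s) (total 0); column heights now [3 2 5 3 4 4], max=5

Answer: 0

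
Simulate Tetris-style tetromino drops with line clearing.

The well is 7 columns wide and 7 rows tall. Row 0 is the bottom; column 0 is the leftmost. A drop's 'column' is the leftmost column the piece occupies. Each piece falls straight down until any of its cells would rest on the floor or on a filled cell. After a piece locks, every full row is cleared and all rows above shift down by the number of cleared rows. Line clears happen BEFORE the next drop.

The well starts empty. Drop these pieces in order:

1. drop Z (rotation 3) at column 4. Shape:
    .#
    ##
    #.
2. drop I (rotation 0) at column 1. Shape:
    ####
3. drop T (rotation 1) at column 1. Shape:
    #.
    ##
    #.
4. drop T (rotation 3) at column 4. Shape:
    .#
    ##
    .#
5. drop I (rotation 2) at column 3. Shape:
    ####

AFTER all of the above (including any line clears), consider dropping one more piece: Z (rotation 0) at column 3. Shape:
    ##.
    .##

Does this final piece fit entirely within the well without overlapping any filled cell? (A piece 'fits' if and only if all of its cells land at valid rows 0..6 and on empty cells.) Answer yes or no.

Drop 1: Z rot3 at col 4 lands with bottom-row=0; cleared 0 line(s) (total 0); column heights now [0 0 0 0 2 3 0], max=3
Drop 2: I rot0 at col 1 lands with bottom-row=2; cleared 0 line(s) (total 0); column heights now [0 3 3 3 3 3 0], max=3
Drop 3: T rot1 at col 1 lands with bottom-row=3; cleared 0 line(s) (total 0); column heights now [0 6 5 3 3 3 0], max=6
Drop 4: T rot3 at col 4 lands with bottom-row=3; cleared 0 line(s) (total 0); column heights now [0 6 5 3 5 6 0], max=6
Drop 5: I rot2 at col 3 lands with bottom-row=6; cleared 0 line(s) (total 0); column heights now [0 6 5 7 7 7 7], max=7
Test piece Z rot0 at col 3 (width 3): heights before test = [0 6 5 7 7 7 7]; fits = False

Answer: no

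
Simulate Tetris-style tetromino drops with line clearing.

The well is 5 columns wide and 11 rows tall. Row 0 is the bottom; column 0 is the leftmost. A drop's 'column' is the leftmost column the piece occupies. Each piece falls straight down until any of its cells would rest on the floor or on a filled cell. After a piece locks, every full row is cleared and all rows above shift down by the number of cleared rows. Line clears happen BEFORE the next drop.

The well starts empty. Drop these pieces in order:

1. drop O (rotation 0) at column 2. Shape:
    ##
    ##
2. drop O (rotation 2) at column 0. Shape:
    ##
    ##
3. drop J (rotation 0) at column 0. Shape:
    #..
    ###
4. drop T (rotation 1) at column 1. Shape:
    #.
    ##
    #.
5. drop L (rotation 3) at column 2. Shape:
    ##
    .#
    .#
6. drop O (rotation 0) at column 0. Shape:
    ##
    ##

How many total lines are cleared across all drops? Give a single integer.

Drop 1: O rot0 at col 2 lands with bottom-row=0; cleared 0 line(s) (total 0); column heights now [0 0 2 2 0], max=2
Drop 2: O rot2 at col 0 lands with bottom-row=0; cleared 0 line(s) (total 0); column heights now [2 2 2 2 0], max=2
Drop 3: J rot0 at col 0 lands with bottom-row=2; cleared 0 line(s) (total 0); column heights now [4 3 3 2 0], max=4
Drop 4: T rot1 at col 1 lands with bottom-row=3; cleared 0 line(s) (total 0); column heights now [4 6 5 2 0], max=6
Drop 5: L rot3 at col 2 lands with bottom-row=3; cleared 0 line(s) (total 0); column heights now [4 6 6 6 0], max=6
Drop 6: O rot0 at col 0 lands with bottom-row=6; cleared 0 line(s) (total 0); column heights now [8 8 6 6 0], max=8

Answer: 0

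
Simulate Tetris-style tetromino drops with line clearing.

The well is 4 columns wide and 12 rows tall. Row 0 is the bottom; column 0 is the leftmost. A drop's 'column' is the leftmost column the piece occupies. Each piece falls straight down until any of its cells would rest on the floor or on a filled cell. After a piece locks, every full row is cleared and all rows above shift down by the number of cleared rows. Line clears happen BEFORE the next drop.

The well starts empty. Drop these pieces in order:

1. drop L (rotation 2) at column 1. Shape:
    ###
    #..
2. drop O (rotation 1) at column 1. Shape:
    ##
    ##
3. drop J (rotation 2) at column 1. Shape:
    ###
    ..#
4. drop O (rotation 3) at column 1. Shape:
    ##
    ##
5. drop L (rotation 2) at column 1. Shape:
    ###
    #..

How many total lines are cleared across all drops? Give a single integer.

Drop 1: L rot2 at col 1 lands with bottom-row=0; cleared 0 line(s) (total 0); column heights now [0 2 2 2], max=2
Drop 2: O rot1 at col 1 lands with bottom-row=2; cleared 0 line(s) (total 0); column heights now [0 4 4 2], max=4
Drop 3: J rot2 at col 1 lands with bottom-row=3; cleared 0 line(s) (total 0); column heights now [0 5 5 5], max=5
Drop 4: O rot3 at col 1 lands with bottom-row=5; cleared 0 line(s) (total 0); column heights now [0 7 7 5], max=7
Drop 5: L rot2 at col 1 lands with bottom-row=7; cleared 0 line(s) (total 0); column heights now [0 9 9 9], max=9

Answer: 0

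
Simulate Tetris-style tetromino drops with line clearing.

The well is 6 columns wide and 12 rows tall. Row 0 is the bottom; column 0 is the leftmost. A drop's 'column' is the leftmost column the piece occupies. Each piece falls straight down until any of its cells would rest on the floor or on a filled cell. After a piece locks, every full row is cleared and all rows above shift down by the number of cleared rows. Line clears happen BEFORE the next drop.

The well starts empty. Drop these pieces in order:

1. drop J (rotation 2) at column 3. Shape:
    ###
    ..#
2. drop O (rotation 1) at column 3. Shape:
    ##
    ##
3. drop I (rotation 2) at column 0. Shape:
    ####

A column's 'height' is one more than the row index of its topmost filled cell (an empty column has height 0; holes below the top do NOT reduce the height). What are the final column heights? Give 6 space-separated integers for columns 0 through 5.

Drop 1: J rot2 at col 3 lands with bottom-row=0; cleared 0 line(s) (total 0); column heights now [0 0 0 2 2 2], max=2
Drop 2: O rot1 at col 3 lands with bottom-row=2; cleared 0 line(s) (total 0); column heights now [0 0 0 4 4 2], max=4
Drop 3: I rot2 at col 0 lands with bottom-row=4; cleared 0 line(s) (total 0); column heights now [5 5 5 5 4 2], max=5

Answer: 5 5 5 5 4 2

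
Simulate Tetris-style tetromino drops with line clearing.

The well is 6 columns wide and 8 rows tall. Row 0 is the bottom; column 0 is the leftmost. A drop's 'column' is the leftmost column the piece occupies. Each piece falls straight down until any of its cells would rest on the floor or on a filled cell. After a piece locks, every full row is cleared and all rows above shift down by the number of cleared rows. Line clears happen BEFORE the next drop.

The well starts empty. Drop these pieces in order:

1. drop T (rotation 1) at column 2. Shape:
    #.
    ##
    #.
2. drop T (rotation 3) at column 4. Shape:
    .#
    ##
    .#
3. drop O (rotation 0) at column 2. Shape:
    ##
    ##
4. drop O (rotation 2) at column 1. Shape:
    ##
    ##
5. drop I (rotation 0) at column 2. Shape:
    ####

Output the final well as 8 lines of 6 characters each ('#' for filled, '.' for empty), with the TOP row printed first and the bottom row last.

Drop 1: T rot1 at col 2 lands with bottom-row=0; cleared 0 line(s) (total 0); column heights now [0 0 3 2 0 0], max=3
Drop 2: T rot3 at col 4 lands with bottom-row=0; cleared 0 line(s) (total 0); column heights now [0 0 3 2 2 3], max=3
Drop 3: O rot0 at col 2 lands with bottom-row=3; cleared 0 line(s) (total 0); column heights now [0 0 5 5 2 3], max=5
Drop 4: O rot2 at col 1 lands with bottom-row=5; cleared 0 line(s) (total 0); column heights now [0 7 7 5 2 3], max=7
Drop 5: I rot0 at col 2 lands with bottom-row=7; cleared 0 line(s) (total 0); column heights now [0 7 8 8 8 8], max=8

Answer: ..####
.##...
.##...
..##..
..##..
..#..#
..####
..#..#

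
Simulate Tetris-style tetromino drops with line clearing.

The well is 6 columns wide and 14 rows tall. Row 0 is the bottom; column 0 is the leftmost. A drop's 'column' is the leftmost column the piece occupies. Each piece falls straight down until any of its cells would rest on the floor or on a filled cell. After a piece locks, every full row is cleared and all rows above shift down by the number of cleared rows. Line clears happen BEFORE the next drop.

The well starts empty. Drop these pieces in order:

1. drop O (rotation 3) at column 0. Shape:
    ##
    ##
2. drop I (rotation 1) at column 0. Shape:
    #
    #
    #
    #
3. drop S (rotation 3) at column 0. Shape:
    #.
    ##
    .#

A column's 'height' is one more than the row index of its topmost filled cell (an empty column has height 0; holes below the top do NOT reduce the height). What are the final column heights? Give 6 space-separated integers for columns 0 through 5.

Answer: 8 7 0 0 0 0

Derivation:
Drop 1: O rot3 at col 0 lands with bottom-row=0; cleared 0 line(s) (total 0); column heights now [2 2 0 0 0 0], max=2
Drop 2: I rot1 at col 0 lands with bottom-row=2; cleared 0 line(s) (total 0); column heights now [6 2 0 0 0 0], max=6
Drop 3: S rot3 at col 0 lands with bottom-row=5; cleared 0 line(s) (total 0); column heights now [8 7 0 0 0 0], max=8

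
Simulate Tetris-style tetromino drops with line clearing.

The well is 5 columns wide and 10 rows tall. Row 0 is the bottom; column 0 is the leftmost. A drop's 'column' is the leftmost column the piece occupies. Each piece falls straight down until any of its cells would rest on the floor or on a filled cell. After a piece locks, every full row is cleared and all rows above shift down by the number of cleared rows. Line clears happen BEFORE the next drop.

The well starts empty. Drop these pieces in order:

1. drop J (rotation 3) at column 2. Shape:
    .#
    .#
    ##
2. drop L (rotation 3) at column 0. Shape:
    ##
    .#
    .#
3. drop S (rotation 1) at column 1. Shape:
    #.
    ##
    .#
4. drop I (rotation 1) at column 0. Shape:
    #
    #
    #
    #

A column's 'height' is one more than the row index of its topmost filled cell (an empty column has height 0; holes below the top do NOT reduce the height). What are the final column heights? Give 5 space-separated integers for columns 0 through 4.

Answer: 7 5 4 3 0

Derivation:
Drop 1: J rot3 at col 2 lands with bottom-row=0; cleared 0 line(s) (total 0); column heights now [0 0 1 3 0], max=3
Drop 2: L rot3 at col 0 lands with bottom-row=0; cleared 0 line(s) (total 0); column heights now [3 3 1 3 0], max=3
Drop 3: S rot1 at col 1 lands with bottom-row=2; cleared 0 line(s) (total 0); column heights now [3 5 4 3 0], max=5
Drop 4: I rot1 at col 0 lands with bottom-row=3; cleared 0 line(s) (total 0); column heights now [7 5 4 3 0], max=7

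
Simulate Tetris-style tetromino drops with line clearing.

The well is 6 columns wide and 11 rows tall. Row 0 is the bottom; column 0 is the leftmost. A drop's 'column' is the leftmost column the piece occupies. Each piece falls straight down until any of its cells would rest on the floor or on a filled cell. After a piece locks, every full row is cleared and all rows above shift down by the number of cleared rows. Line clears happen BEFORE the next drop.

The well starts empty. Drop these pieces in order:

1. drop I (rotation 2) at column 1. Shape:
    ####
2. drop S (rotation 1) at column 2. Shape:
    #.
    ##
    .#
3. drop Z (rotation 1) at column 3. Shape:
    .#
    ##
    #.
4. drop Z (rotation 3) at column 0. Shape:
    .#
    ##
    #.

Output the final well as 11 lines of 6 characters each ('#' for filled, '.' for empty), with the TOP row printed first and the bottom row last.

Answer: ......
......
......
......
......
....#.
...##.
..##..
.###..
##.#..
#####.

Derivation:
Drop 1: I rot2 at col 1 lands with bottom-row=0; cleared 0 line(s) (total 0); column heights now [0 1 1 1 1 0], max=1
Drop 2: S rot1 at col 2 lands with bottom-row=1; cleared 0 line(s) (total 0); column heights now [0 1 4 3 1 0], max=4
Drop 3: Z rot1 at col 3 lands with bottom-row=3; cleared 0 line(s) (total 0); column heights now [0 1 4 5 6 0], max=6
Drop 4: Z rot3 at col 0 lands with bottom-row=0; cleared 0 line(s) (total 0); column heights now [2 3 4 5 6 0], max=6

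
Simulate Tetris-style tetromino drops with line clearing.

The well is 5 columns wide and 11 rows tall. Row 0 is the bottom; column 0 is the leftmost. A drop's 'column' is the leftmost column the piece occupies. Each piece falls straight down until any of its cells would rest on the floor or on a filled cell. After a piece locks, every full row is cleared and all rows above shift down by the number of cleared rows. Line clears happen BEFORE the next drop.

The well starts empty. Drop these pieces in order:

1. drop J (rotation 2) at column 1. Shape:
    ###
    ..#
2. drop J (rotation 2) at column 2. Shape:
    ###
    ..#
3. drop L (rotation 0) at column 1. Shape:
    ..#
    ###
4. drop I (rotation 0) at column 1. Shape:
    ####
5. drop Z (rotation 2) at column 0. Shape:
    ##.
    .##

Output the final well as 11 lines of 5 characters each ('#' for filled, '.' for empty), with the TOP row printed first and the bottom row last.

Answer: .....
.....
.....
##...
.##..
.####
...#.
.###.
..###
.####
...#.

Derivation:
Drop 1: J rot2 at col 1 lands with bottom-row=0; cleared 0 line(s) (total 0); column heights now [0 2 2 2 0], max=2
Drop 2: J rot2 at col 2 lands with bottom-row=1; cleared 0 line(s) (total 0); column heights now [0 2 3 3 3], max=3
Drop 3: L rot0 at col 1 lands with bottom-row=3; cleared 0 line(s) (total 0); column heights now [0 4 4 5 3], max=5
Drop 4: I rot0 at col 1 lands with bottom-row=5; cleared 0 line(s) (total 0); column heights now [0 6 6 6 6], max=6
Drop 5: Z rot2 at col 0 lands with bottom-row=6; cleared 0 line(s) (total 0); column heights now [8 8 7 6 6], max=8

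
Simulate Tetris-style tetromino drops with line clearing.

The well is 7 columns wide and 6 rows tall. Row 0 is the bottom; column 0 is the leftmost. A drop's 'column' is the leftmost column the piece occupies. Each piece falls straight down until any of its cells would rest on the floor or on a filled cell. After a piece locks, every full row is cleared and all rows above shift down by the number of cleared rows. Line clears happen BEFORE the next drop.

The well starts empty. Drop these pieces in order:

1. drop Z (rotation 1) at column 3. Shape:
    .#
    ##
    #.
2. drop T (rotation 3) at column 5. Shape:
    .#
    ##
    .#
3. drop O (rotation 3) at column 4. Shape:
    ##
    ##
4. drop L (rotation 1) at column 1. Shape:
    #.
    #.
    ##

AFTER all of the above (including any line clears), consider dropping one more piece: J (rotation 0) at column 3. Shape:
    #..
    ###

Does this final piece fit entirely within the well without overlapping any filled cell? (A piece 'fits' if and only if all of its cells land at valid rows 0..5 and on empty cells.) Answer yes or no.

Drop 1: Z rot1 at col 3 lands with bottom-row=0; cleared 0 line(s) (total 0); column heights now [0 0 0 2 3 0 0], max=3
Drop 2: T rot3 at col 5 lands with bottom-row=0; cleared 0 line(s) (total 0); column heights now [0 0 0 2 3 2 3], max=3
Drop 3: O rot3 at col 4 lands with bottom-row=3; cleared 0 line(s) (total 0); column heights now [0 0 0 2 5 5 3], max=5
Drop 4: L rot1 at col 1 lands with bottom-row=0; cleared 0 line(s) (total 0); column heights now [0 3 1 2 5 5 3], max=5
Test piece J rot0 at col 3 (width 3): heights before test = [0 3 1 2 5 5 3]; fits = False

Answer: no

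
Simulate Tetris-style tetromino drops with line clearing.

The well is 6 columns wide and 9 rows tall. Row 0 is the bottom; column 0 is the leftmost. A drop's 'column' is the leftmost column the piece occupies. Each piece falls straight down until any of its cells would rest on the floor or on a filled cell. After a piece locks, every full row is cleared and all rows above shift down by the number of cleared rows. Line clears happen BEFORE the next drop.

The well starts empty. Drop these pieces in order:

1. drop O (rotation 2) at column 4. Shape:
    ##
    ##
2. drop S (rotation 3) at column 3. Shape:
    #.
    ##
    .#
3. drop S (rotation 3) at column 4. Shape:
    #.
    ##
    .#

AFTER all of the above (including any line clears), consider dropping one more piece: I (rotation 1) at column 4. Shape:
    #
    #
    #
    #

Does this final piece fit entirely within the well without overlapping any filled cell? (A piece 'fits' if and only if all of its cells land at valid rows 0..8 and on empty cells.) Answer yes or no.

Answer: no

Derivation:
Drop 1: O rot2 at col 4 lands with bottom-row=0; cleared 0 line(s) (total 0); column heights now [0 0 0 0 2 2], max=2
Drop 2: S rot3 at col 3 lands with bottom-row=2; cleared 0 line(s) (total 0); column heights now [0 0 0 5 4 2], max=5
Drop 3: S rot3 at col 4 lands with bottom-row=3; cleared 0 line(s) (total 0); column heights now [0 0 0 5 6 5], max=6
Test piece I rot1 at col 4 (width 1): heights before test = [0 0 0 5 6 5]; fits = False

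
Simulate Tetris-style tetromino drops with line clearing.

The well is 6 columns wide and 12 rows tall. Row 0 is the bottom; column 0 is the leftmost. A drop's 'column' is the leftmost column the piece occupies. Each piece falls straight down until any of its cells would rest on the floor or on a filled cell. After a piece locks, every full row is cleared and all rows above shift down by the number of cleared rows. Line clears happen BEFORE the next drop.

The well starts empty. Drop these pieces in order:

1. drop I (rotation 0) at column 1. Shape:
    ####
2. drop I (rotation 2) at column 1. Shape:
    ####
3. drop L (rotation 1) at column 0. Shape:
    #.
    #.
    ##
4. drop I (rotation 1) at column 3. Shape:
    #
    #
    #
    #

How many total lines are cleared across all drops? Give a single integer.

Drop 1: I rot0 at col 1 lands with bottom-row=0; cleared 0 line(s) (total 0); column heights now [0 1 1 1 1 0], max=1
Drop 2: I rot2 at col 1 lands with bottom-row=1; cleared 0 line(s) (total 0); column heights now [0 2 2 2 2 0], max=2
Drop 3: L rot1 at col 0 lands with bottom-row=2; cleared 0 line(s) (total 0); column heights now [5 3 2 2 2 0], max=5
Drop 4: I rot1 at col 3 lands with bottom-row=2; cleared 0 line(s) (total 0); column heights now [5 3 2 6 2 0], max=6

Answer: 0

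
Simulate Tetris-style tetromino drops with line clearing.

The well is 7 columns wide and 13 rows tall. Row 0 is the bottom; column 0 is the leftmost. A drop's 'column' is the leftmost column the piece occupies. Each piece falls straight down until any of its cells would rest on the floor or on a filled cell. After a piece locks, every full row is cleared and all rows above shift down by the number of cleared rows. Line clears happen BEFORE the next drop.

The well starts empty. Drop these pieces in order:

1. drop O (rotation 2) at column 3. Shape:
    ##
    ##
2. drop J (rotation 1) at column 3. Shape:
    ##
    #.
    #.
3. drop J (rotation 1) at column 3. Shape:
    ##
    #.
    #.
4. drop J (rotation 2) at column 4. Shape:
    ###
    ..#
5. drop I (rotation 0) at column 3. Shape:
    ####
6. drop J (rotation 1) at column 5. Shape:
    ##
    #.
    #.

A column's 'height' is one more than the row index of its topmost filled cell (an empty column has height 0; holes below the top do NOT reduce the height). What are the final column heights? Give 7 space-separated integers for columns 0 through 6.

Answer: 0 0 0 10 10 13 13

Derivation:
Drop 1: O rot2 at col 3 lands with bottom-row=0; cleared 0 line(s) (total 0); column heights now [0 0 0 2 2 0 0], max=2
Drop 2: J rot1 at col 3 lands with bottom-row=2; cleared 0 line(s) (total 0); column heights now [0 0 0 5 5 0 0], max=5
Drop 3: J rot1 at col 3 lands with bottom-row=5; cleared 0 line(s) (total 0); column heights now [0 0 0 8 8 0 0], max=8
Drop 4: J rot2 at col 4 lands with bottom-row=7; cleared 0 line(s) (total 0); column heights now [0 0 0 8 9 9 9], max=9
Drop 5: I rot0 at col 3 lands with bottom-row=9; cleared 0 line(s) (total 0); column heights now [0 0 0 10 10 10 10], max=10
Drop 6: J rot1 at col 5 lands with bottom-row=10; cleared 0 line(s) (total 0); column heights now [0 0 0 10 10 13 13], max=13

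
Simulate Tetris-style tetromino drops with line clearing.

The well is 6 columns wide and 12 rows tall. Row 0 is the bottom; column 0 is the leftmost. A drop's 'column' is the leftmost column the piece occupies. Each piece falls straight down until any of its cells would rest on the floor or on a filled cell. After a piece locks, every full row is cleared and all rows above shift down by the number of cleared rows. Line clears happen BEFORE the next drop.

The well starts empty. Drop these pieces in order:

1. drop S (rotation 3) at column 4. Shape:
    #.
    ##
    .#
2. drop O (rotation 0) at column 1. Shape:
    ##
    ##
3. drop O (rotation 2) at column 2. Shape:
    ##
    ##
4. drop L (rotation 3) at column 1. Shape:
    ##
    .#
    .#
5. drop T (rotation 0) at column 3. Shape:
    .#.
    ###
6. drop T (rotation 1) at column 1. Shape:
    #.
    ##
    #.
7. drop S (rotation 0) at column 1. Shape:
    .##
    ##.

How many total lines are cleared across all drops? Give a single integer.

Answer: 0

Derivation:
Drop 1: S rot3 at col 4 lands with bottom-row=0; cleared 0 line(s) (total 0); column heights now [0 0 0 0 3 2], max=3
Drop 2: O rot0 at col 1 lands with bottom-row=0; cleared 0 line(s) (total 0); column heights now [0 2 2 0 3 2], max=3
Drop 3: O rot2 at col 2 lands with bottom-row=2; cleared 0 line(s) (total 0); column heights now [0 2 4 4 3 2], max=4
Drop 4: L rot3 at col 1 lands with bottom-row=4; cleared 0 line(s) (total 0); column heights now [0 7 7 4 3 2], max=7
Drop 5: T rot0 at col 3 lands with bottom-row=4; cleared 0 line(s) (total 0); column heights now [0 7 7 5 6 5], max=7
Drop 6: T rot1 at col 1 lands with bottom-row=7; cleared 0 line(s) (total 0); column heights now [0 10 9 5 6 5], max=10
Drop 7: S rot0 at col 1 lands with bottom-row=10; cleared 0 line(s) (total 0); column heights now [0 11 12 12 6 5], max=12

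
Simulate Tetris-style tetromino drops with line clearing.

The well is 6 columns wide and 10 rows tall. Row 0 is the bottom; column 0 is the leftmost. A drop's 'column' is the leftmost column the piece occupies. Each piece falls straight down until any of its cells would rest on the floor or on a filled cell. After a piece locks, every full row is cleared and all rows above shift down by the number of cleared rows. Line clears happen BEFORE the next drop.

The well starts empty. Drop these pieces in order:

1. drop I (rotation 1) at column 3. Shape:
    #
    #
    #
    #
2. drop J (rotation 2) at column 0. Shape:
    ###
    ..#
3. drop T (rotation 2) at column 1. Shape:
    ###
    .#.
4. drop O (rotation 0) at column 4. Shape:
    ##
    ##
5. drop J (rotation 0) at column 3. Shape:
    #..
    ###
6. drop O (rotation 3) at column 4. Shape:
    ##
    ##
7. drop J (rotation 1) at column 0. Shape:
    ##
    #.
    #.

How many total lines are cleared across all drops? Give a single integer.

Answer: 1

Derivation:
Drop 1: I rot1 at col 3 lands with bottom-row=0; cleared 0 line(s) (total 0); column heights now [0 0 0 4 0 0], max=4
Drop 2: J rot2 at col 0 lands with bottom-row=0; cleared 0 line(s) (total 0); column heights now [2 2 2 4 0 0], max=4
Drop 3: T rot2 at col 1 lands with bottom-row=3; cleared 0 line(s) (total 0); column heights now [2 5 5 5 0 0], max=5
Drop 4: O rot0 at col 4 lands with bottom-row=0; cleared 1 line(s) (total 1); column heights now [0 4 4 4 1 1], max=4
Drop 5: J rot0 at col 3 lands with bottom-row=4; cleared 0 line(s) (total 1); column heights now [0 4 4 6 5 5], max=6
Drop 6: O rot3 at col 4 lands with bottom-row=5; cleared 0 line(s) (total 1); column heights now [0 4 4 6 7 7], max=7
Drop 7: J rot1 at col 0 lands with bottom-row=2; cleared 0 line(s) (total 1); column heights now [5 5 4 6 7 7], max=7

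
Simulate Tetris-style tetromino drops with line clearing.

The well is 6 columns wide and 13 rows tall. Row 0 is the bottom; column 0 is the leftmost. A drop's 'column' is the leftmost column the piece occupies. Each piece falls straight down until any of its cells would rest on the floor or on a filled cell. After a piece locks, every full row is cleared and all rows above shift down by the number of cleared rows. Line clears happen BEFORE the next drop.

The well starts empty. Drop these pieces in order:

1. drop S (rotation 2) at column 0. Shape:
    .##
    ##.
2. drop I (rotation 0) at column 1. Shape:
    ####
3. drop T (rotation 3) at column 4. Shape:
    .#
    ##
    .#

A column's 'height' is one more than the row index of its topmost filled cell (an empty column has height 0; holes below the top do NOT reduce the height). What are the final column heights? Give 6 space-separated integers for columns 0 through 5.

Answer: 1 3 3 3 4 5

Derivation:
Drop 1: S rot2 at col 0 lands with bottom-row=0; cleared 0 line(s) (total 0); column heights now [1 2 2 0 0 0], max=2
Drop 2: I rot0 at col 1 lands with bottom-row=2; cleared 0 line(s) (total 0); column heights now [1 3 3 3 3 0], max=3
Drop 3: T rot3 at col 4 lands with bottom-row=2; cleared 0 line(s) (total 0); column heights now [1 3 3 3 4 5], max=5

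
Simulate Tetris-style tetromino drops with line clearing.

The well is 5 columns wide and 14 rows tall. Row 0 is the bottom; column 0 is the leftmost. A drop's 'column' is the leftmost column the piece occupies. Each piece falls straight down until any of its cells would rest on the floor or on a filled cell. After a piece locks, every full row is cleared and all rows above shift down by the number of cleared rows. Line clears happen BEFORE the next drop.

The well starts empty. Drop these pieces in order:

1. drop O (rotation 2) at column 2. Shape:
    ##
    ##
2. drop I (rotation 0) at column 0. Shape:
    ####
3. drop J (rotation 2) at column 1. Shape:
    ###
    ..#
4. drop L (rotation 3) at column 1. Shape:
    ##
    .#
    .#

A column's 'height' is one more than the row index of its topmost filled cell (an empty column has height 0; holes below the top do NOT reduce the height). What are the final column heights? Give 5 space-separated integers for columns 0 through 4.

Answer: 3 8 8 5 0

Derivation:
Drop 1: O rot2 at col 2 lands with bottom-row=0; cleared 0 line(s) (total 0); column heights now [0 0 2 2 0], max=2
Drop 2: I rot0 at col 0 lands with bottom-row=2; cleared 0 line(s) (total 0); column heights now [3 3 3 3 0], max=3
Drop 3: J rot2 at col 1 lands with bottom-row=3; cleared 0 line(s) (total 0); column heights now [3 5 5 5 0], max=5
Drop 4: L rot3 at col 1 lands with bottom-row=5; cleared 0 line(s) (total 0); column heights now [3 8 8 5 0], max=8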